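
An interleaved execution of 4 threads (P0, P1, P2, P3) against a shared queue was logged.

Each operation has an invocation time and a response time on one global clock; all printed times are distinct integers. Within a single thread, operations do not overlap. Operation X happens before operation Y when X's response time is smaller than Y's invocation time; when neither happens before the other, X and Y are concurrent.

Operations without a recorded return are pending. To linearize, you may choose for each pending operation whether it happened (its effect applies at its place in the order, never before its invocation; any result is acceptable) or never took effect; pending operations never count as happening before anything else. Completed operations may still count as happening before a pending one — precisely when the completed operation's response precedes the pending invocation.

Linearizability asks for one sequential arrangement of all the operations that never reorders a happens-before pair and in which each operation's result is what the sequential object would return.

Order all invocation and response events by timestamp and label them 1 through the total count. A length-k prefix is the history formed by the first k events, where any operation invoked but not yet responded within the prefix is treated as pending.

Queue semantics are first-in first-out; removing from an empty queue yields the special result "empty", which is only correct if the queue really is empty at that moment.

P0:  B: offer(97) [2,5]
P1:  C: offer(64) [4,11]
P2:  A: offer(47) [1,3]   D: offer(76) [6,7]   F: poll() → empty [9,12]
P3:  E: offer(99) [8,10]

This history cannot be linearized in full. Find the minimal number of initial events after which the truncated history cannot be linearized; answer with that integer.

one valid order for events 1..11 is A, B, C, D, E:
after step 1 (A offer(47)): queue <47>
after step 2 (B offer(97)): queue <47,97>
after step 3 (C offer(64)): queue <47,97,64>
after step 4 (D offer(76)): queue <47,97,64,76>
after step 5 (E offer(99)): queue <47,97,64,76,99>
once event 12 joins (F's response, time 12), exhaustive search finds no witness
e.g. A, B, C, D, E, F: illegal at step 6, since F poll() → empty cannot apply there
e.g. A, B, C, D, F, E: illegal at step 5, since F poll() → empty cannot apply there

12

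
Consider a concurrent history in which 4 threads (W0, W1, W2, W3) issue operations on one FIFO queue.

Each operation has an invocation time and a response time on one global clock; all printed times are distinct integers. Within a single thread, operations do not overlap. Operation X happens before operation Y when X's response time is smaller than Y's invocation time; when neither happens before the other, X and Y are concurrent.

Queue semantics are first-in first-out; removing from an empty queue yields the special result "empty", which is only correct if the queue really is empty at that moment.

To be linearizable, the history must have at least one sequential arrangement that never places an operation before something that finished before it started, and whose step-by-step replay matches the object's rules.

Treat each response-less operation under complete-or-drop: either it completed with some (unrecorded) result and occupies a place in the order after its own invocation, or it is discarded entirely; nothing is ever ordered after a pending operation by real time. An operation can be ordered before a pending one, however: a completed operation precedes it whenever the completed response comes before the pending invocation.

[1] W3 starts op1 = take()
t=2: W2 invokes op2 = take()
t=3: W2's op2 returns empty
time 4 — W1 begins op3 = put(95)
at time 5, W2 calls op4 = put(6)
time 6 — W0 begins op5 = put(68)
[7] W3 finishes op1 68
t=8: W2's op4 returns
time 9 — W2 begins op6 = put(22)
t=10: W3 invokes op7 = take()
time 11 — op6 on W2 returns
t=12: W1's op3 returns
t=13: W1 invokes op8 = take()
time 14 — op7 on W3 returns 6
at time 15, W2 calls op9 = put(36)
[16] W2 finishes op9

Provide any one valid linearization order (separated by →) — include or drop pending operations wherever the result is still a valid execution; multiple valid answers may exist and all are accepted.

after step 1 (op2 take() → empty): queue <>
after step 2 (op5 put(68) (pending, included)): queue <68>
after step 3 (op1 take() → 68): queue <>
after step 4 (op3 put(95)): queue <95>
after step 5 (op4 put(6)): queue <95,6>
after step 6 (op6 put(22)): queue <95,6,22>
after step 7 (op8 take() (pending, included)): queue <6,22>
after step 8 (op7 take() → 6): queue <22>
after step 9 (op9 put(36)): queue <22,36>

op2 → op5 → op1 → op3 → op4 → op6 → op8 → op7 → op9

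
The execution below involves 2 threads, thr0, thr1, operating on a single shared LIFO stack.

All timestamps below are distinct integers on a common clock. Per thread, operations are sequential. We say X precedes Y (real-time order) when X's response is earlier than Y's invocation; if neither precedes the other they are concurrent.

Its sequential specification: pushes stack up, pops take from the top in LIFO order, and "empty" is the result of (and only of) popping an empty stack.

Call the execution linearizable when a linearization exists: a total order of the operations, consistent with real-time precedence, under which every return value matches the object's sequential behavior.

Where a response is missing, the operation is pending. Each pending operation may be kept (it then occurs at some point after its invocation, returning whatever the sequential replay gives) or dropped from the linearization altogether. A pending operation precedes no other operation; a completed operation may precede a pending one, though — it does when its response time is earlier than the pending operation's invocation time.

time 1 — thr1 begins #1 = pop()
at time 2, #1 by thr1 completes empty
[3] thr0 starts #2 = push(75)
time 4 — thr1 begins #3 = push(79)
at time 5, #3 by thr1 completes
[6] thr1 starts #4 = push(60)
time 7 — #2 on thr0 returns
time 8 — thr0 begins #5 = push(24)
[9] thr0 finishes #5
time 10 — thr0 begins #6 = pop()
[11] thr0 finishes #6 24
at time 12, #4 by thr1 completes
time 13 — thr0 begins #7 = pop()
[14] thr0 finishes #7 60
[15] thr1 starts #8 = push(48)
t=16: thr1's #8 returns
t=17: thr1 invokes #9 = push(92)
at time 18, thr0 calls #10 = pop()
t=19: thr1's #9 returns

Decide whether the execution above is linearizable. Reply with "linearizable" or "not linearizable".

linearizable

a witness: #1, #2, #3, #4, #5, #6, #7, #8, #9
1. #1 pop() → empty, leaving stack <>
2. #2 push(75), leaving stack <75>
3. #3 push(79), leaving stack <75,79>
4. #4 push(60), leaving stack <75,79,60>
5. #5 push(24), leaving stack <75,79,60,24>
6. #6 pop() → 24, leaving stack <75,79,60>
7. #7 pop() → 60, leaving stack <75,79>
8. #8 push(48), leaving stack <75,79,48>
9. #9 push(92), leaving stack <75,79,48,92>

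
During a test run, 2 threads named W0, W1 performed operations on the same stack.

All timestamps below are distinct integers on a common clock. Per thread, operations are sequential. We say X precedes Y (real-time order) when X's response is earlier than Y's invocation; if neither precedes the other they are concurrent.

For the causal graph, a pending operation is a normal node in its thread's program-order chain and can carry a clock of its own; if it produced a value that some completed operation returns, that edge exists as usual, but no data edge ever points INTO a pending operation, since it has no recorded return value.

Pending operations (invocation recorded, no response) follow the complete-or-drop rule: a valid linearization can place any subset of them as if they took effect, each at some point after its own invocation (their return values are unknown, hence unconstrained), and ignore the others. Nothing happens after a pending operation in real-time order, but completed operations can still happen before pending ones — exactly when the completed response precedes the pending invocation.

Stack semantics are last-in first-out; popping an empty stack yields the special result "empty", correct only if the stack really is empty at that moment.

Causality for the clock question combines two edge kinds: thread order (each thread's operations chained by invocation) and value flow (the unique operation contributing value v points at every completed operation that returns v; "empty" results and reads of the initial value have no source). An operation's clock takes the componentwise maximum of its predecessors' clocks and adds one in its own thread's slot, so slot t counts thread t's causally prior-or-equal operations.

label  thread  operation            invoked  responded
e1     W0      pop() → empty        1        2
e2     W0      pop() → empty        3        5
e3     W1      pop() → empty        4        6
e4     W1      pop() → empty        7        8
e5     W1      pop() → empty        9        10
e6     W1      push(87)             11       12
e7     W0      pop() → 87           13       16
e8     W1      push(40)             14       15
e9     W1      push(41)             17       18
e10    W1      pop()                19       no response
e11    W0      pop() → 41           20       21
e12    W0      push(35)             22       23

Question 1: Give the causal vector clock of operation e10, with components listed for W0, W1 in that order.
(0, 7)

e3 (invocation 4): nothing precedes it; W1's component alone gives (0, 1)
e1 (invocation 1): nothing precedes it; W0's component alone gives (1, 0)
VC(e4, invoked at 7): max of VC(e3)=(0, 1), then +1 on thread W1 → (0, 2)
VC(e2, invoked at 3): max of VC(e1)=(1, 0), then +1 on thread W0 → (2, 0)
VC(e5, invoked at 9): max of VC(e4)=(0, 2), then +1 on thread W1 → (0, 3)
VC(e6, invoked at 11): max of VC(e5)=(0, 3), then +1 on thread W1 → (0, 4)
VC(e8, invoked at 14): max of VC(e6)=(0, 4), then +1 on thread W1 → (0, 5)
VC(e9, invoked at 17): max of VC(e8)=(0, 5), then +1 on thread W1 → (0, 6)
VC(e10, invoked at 19): max of VC(e9)=(0, 6), then +1 on thread W1 → (0, 7)
VC(e7, invoked at 13): max of VC(e2)=(2, 0), VC(e6)=(0, 4), then +1 on thread W0 → (3, 4)
VC(e11, invoked at 20): max of VC(e7)=(3, 4), VC(e9)=(0, 6), then +1 on thread W0 → (4, 6)
VC(e12, invoked at 22): max of VC(e11)=(4, 6), then +1 on thread W0 → (5, 6)
target: VC(e10) = (0, 7)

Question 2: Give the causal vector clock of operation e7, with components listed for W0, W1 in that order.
(3, 4)

no predecessors for e3 (invoked 4): W1 increments from zero → (0, 1)
no predecessors for e1 (invoked 1): W0 increments from zero → (1, 0)
e4 (invocation 7): componentwise max over VC(e3)=(0, 1), +1 at W1, giving (0, 2)
e2 (invocation 3): componentwise max over VC(e1)=(1, 0), +1 at W0, giving (2, 0)
e5 (invocation 9): componentwise max over VC(e4)=(0, 2), +1 at W1, giving (0, 3)
e6 (invocation 11): componentwise max over VC(e5)=(0, 3), +1 at W1, giving (0, 4)
e8 (invocation 14): componentwise max over VC(e6)=(0, 4), +1 at W1, giving (0, 5)
e9 (invocation 17): componentwise max over VC(e8)=(0, 5), +1 at W1, giving (0, 6)
e10 (invocation 19): componentwise max over VC(e9)=(0, 6), +1 at W1, giving (0, 7)
e7 (invocation 13): componentwise max over VC(e2)=(2, 0), VC(e6)=(0, 4), +1 at W0, giving (3, 4)
e11 (invocation 20): componentwise max over VC(e7)=(3, 4), VC(e9)=(0, 6), +1 at W0, giving (4, 6)
e12 (invocation 22): componentwise max over VC(e11)=(4, 6), +1 at W0, giving (5, 6)
target: VC(e7) = (3, 4)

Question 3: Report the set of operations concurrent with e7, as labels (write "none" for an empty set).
e8

concurrent with e7 ([13,16]): every op whose interval crosses 13..16
e1 [1,2]: before
e2 [3,5]: before
e3 [4,6]: before
e4 [7,8]: before
e5 [9,10]: before
e6 [11,12]: before
e8 [14,15]: concurrent
e9 [17,18]: after
e10 [19,…): after
e11 [20,21]: after
e12 [22,23]: after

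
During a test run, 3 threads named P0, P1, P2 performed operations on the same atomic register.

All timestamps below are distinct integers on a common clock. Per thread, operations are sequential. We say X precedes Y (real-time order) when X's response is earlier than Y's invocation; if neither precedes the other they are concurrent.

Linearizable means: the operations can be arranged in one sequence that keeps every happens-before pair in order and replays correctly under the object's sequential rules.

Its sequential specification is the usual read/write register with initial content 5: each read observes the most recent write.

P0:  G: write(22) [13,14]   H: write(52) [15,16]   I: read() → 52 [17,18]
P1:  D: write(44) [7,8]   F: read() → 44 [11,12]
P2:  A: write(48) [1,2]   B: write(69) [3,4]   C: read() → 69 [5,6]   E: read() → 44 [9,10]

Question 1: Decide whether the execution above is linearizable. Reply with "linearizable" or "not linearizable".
one valid linearization: A, B, C, D, E, F, G, H, I
1. A write(48), leaving value 48
2. B write(69), leaving value 69
3. C read() → 69, leaving value 69
4. D write(44), leaving value 44
5. E read() → 44, leaving value 44
6. F read() → 44, leaving value 44
7. G write(22), leaving value 22
8. H write(52), leaving value 52
9. I read() → 52, leaving value 52

linearizable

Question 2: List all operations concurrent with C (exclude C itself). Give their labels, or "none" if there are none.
C spans [5,6]: anything still running between times 5 and 6 counts as concurrent
A [1,2]: before
B [3,4]: before
D [7,8]: after
E [9,10]: after
F [11,12]: after
G [13,14]: after
H [15,16]: after
I [17,18]: after

none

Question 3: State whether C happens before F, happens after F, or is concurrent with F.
C spans [5,6], F spans [11,12]
resp(C)=6 < inv(F)=11

before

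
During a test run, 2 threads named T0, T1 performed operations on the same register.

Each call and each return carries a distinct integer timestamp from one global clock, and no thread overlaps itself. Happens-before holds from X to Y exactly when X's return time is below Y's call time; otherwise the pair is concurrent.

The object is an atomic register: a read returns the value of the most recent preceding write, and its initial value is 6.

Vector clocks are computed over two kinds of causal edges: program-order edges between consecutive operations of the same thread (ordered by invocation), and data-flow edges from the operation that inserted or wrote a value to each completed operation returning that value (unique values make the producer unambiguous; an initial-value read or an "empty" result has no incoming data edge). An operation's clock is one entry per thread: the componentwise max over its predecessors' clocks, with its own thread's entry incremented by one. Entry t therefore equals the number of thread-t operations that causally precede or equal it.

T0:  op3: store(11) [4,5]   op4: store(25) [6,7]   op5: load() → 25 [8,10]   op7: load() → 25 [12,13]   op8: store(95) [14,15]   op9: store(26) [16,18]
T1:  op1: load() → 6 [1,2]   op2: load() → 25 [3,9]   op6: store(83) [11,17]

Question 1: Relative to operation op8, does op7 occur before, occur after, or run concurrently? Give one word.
op7 spans [12,13], op8 spans [14,15]
resp(op7)=13 < inv(op8)=14

before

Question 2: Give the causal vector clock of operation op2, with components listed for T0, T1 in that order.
no predecessors for op1 (invoked 1): T1 increments from zero → (0, 1)
no predecessors for op3 (invoked 4): T0 increments from zero → (1, 0)
invoked at 6, op4 merges VC(op3)=(1, 0) and bumps T0's slot → (2, 0)
invoked at 8, op5 merges VC(op4)=(2, 0) and bumps T0's slot → (3, 0)
invoked at 3, op2 merges VC(op1)=(0, 1), VC(op4)=(2, 0) and bumps T1's slot → (2, 2)
invoked at 12, op7 merges VC(op4)=(2, 0), VC(op5)=(3, 0) and bumps T0's slot → (4, 0)
invoked at 11, op6 merges VC(op2)=(2, 2) and bumps T1's slot → (2, 3)
invoked at 14, op8 merges VC(op7)=(4, 0) and bumps T0's slot → (5, 0)
invoked at 16, op9 merges VC(op8)=(5, 0) and bumps T0's slot → (6, 0)
target: VC(op2) = (2, 2)

(2, 2)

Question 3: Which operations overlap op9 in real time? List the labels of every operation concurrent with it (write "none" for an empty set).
op9 spans [16,18]; an op avoiding the whole window 16..18 is ordered, any other is concurrent
op1 [1,2]: before
op2 [3,9]: before
op3 [4,5]: before
op4 [6,7]: before
op5 [8,10]: before
op6 [11,17]: concurrent
op7 [12,13]: before
op8 [14,15]: before

op6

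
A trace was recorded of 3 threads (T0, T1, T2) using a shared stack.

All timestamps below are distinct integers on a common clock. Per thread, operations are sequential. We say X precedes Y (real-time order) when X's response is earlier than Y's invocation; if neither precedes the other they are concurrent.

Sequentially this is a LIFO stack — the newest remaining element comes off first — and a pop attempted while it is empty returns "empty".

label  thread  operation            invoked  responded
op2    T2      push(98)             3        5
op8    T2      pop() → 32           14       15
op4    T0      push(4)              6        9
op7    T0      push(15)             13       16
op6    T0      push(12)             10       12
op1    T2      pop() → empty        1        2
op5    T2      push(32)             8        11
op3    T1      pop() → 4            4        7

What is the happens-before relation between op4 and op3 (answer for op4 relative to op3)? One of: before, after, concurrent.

op4 spans [6,9], op3 spans [4,7]
the intervals overlap in both directions

concurrent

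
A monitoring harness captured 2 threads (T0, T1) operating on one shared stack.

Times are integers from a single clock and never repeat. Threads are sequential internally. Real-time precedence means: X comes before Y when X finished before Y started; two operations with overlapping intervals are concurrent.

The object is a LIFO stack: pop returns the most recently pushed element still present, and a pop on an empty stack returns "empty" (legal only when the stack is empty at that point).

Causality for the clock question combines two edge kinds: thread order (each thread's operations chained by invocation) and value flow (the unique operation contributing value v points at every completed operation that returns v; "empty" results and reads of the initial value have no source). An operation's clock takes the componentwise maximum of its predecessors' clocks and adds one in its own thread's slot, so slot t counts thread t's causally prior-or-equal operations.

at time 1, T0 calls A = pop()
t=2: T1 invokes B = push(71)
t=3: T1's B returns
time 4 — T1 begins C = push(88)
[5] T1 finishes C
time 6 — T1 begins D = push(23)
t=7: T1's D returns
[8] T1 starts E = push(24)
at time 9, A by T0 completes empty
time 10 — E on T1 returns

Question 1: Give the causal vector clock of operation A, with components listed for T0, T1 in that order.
Answer: (1, 0)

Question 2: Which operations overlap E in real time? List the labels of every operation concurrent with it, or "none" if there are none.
Answer: A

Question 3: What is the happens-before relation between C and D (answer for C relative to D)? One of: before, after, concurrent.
Answer: before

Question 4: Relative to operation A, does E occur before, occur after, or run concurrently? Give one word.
Answer: concurrent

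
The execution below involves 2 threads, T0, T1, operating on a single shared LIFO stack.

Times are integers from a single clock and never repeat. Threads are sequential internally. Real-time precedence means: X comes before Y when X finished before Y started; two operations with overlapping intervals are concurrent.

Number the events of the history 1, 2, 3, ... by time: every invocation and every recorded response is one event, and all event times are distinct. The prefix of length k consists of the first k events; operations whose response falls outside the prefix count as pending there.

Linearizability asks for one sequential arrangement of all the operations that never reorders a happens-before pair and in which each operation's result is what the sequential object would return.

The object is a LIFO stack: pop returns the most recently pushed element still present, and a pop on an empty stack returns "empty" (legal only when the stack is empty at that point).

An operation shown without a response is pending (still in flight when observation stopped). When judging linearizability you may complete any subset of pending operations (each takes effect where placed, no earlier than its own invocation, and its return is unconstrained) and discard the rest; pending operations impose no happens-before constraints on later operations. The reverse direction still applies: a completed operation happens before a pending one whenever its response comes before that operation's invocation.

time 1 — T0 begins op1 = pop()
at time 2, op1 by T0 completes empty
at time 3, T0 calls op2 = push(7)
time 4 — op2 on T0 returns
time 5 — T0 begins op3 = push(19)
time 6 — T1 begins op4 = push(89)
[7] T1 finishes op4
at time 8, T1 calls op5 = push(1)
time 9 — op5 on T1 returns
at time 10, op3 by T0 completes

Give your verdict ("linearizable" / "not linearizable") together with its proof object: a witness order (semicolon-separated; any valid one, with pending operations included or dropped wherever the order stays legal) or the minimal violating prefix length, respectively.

step 1: op1 pop() → empty — stack <>
step 2: op2 push(7) — stack <7>
step 3: op3 push(19) — stack <7,19>
step 4: op4 push(89) — stack <7,19,89>
step 5: op5 push(1) — stack <7,19,89,1>

linearizable — witness: op1; op2; op3; op4; op5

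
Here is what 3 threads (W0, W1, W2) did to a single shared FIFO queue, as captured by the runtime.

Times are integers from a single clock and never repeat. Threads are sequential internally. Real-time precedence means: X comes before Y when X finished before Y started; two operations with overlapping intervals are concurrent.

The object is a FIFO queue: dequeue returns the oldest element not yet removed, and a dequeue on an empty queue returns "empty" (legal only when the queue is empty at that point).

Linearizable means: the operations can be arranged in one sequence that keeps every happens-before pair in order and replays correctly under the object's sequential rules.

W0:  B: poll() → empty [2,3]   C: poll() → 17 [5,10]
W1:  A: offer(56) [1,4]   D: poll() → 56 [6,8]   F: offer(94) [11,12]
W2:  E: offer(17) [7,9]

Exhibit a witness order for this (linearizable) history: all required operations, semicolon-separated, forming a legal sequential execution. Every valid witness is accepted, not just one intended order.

B; A; D; E; C; F

1. B poll() → empty, leaving queue <>
2. A offer(56), leaving queue <56>
3. D poll() → 56, leaving queue <>
4. E offer(17), leaving queue <17>
5. C poll() → 17, leaving queue <>
6. F offer(94), leaving queue <94>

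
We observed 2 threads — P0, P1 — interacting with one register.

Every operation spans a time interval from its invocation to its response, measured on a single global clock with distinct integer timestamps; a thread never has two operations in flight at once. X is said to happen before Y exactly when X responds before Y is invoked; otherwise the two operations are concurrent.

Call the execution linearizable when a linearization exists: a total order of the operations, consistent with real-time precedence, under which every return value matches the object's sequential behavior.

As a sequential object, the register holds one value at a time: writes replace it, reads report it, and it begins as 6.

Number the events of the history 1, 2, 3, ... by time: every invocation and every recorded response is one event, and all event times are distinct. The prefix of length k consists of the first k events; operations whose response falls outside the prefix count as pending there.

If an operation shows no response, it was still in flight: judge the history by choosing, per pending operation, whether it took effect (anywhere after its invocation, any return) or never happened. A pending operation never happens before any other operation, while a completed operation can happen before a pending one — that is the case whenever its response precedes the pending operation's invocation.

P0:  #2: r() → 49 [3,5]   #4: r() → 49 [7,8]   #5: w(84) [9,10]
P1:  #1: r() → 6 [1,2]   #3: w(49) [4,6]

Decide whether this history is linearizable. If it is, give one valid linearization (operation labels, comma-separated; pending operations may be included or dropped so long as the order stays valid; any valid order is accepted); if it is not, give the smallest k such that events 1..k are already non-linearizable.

linearizable — witness: #1, #3, #2, #4, #5

step 1: #1 r() → 6 — value 6
step 2: #3 w(49) — value 49
step 3: #2 r() → 49 — value 49
step 4: #4 r() → 49 — value 49
step 5: #5 w(84) — value 84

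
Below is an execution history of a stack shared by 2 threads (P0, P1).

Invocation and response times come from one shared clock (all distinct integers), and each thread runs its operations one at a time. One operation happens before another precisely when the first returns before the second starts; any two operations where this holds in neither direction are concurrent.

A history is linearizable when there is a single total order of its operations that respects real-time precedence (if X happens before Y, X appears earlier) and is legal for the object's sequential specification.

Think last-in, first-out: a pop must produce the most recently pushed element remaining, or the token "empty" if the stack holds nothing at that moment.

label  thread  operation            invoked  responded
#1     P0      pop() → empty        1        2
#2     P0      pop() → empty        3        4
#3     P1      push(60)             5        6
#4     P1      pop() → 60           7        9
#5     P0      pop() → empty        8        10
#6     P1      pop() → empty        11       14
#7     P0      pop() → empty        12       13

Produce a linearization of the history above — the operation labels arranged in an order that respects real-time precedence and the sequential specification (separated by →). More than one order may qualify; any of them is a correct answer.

after step 1 (#1 pop() → empty): stack <>
after step 2 (#2 pop() → empty): stack <>
after step 3 (#3 push(60)): stack <60>
after step 4 (#4 pop() → 60): stack <>
after step 5 (#5 pop() → empty): stack <>
after step 6 (#6 pop() → empty): stack <>
after step 7 (#7 pop() → empty): stack <>

#1 → #2 → #3 → #4 → #5 → #6 → #7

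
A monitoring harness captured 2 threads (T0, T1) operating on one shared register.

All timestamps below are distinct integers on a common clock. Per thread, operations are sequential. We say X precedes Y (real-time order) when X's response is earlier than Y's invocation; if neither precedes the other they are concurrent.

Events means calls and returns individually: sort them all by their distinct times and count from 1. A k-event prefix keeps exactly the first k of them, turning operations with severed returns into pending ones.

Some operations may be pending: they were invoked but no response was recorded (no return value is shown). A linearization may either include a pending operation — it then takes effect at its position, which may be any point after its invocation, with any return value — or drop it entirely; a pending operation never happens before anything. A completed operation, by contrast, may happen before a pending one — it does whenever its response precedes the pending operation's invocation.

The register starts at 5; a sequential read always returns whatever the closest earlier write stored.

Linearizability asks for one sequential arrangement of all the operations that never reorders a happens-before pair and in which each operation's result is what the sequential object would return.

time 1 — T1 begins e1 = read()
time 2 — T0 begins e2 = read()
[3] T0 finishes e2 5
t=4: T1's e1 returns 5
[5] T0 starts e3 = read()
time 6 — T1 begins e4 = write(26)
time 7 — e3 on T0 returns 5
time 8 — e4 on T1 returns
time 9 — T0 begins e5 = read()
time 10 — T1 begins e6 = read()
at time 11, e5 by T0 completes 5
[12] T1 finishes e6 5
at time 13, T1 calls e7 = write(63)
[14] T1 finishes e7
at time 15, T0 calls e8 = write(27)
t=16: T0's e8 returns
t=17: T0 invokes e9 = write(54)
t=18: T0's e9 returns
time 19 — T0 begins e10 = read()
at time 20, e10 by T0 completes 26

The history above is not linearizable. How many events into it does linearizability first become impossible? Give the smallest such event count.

11

events 1..10 are linearizable; a witness order is e1, e2, e3, e4:
step 1: e1 read() → 5 — value 5
step 2: e2 read() → 5 — value 5
step 3: e3 read() → 5 — value 5
step 4: e4 write(26) — value 26
once event 11 joins (e5's response, time 11), exhaustive search finds no witness
no escape via the 1 pending operation (e6): every completion choice fails
sample order e1, e2, e3, e4, e5 (pending dropped) stalls at step 5 — e5 read() → 5 has no legal effect
sample order e1, e2, e4, e3, e5 (pending dropped) stalls at step 4 — e3 read() → 5 has no legal effect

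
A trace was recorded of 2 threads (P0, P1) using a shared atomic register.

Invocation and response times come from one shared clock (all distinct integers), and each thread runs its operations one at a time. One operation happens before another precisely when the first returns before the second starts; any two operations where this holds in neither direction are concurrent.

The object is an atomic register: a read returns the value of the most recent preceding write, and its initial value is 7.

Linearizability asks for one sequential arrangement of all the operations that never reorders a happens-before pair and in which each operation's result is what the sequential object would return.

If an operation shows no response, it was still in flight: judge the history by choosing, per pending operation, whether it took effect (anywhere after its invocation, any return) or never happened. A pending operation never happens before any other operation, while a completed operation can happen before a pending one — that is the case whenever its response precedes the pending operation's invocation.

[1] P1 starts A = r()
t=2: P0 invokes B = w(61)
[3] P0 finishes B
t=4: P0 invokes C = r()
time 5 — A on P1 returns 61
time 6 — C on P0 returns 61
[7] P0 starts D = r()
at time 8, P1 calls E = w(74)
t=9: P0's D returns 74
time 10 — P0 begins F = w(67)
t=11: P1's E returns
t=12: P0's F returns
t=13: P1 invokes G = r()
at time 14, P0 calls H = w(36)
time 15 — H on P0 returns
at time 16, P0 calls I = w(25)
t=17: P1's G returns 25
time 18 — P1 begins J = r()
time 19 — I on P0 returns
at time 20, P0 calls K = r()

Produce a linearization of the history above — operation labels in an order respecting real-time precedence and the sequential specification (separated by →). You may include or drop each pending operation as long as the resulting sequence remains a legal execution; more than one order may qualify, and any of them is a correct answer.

after step 1 (B w(61)): value 61
after step 2 (A r() → 61): value 61
after step 3 (C r() → 61): value 61
after step 4 (E w(74)): value 74
after step 5 (D r() → 74): value 74
after step 6 (F w(67)): value 67
after step 7 (H w(36)): value 36
after step 8 (I w(25)): value 25
after step 9 (G r() → 25): value 25

B → A → C → E → D → F → H → I → G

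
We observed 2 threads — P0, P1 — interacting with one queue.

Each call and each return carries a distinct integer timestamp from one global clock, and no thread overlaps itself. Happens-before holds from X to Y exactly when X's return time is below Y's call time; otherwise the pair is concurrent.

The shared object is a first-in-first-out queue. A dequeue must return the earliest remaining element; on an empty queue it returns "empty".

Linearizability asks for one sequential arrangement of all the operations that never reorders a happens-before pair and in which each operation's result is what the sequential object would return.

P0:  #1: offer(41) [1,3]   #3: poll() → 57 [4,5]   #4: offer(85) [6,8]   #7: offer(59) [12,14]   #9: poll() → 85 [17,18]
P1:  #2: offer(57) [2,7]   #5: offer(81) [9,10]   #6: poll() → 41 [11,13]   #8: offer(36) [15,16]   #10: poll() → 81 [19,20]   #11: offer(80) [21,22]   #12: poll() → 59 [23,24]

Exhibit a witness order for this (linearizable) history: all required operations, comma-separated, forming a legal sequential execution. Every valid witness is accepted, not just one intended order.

#2, #1, #3, #4, #5, #6, #7, #8, #9, #10, #11, #12

1. #2 offer(57), leaving queue <57>
2. #1 offer(41), leaving queue <57,41>
3. #3 poll() → 57, leaving queue <41>
4. #4 offer(85), leaving queue <41,85>
5. #5 offer(81), leaving queue <41,85,81>
6. #6 poll() → 41, leaving queue <85,81>
7. #7 offer(59), leaving queue <85,81,59>
8. #8 offer(36), leaving queue <85,81,59,36>
9. #9 poll() → 85, leaving queue <81,59,36>
10. #10 poll() → 81, leaving queue <59,36>
11. #11 offer(80), leaving queue <59,36,80>
12. #12 poll() → 59, leaving queue <36,80>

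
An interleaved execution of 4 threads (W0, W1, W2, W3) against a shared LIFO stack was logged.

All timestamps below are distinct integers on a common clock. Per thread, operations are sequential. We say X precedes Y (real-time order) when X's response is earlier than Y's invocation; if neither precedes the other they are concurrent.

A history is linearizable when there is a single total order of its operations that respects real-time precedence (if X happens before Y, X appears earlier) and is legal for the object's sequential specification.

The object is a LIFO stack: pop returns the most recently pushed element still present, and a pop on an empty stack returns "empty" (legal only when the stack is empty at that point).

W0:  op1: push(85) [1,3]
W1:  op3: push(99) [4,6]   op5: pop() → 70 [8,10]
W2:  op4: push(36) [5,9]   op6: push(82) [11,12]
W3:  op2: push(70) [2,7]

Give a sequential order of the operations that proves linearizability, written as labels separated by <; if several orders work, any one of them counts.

op1 < op3 < op2 < op5 < op4 < op6

after step 1 (op1 push(85)): stack <85>
after step 2 (op3 push(99)): stack <85,99>
after step 3 (op2 push(70)): stack <85,99,70>
after step 4 (op5 pop() → 70): stack <85,99>
after step 5 (op4 push(36)): stack <85,99,36>
after step 6 (op6 push(82)): stack <85,99,36,82>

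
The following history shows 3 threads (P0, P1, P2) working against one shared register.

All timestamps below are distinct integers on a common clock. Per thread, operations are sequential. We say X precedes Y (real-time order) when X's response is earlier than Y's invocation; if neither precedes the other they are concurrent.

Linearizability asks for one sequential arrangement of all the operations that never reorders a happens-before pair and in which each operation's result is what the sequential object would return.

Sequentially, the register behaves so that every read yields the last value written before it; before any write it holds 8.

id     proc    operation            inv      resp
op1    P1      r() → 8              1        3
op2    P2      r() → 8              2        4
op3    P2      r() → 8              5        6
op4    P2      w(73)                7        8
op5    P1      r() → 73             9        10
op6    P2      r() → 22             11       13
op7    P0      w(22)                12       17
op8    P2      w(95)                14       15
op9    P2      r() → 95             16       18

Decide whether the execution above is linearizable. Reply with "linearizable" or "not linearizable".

one valid linearization: op1, op2, op3, op4, op5, op7, op6, op8, op9
1. op1 r() → 8, leaving value 8
2. op2 r() → 8, leaving value 8
3. op3 r() → 8, leaving value 8
4. op4 w(73), leaving value 73
5. op5 r() → 73, leaving value 73
6. op7 w(22), leaving value 22
7. op6 r() → 22, leaving value 22
8. op8 w(95), leaving value 95
9. op9 r() → 95, leaving value 95

linearizable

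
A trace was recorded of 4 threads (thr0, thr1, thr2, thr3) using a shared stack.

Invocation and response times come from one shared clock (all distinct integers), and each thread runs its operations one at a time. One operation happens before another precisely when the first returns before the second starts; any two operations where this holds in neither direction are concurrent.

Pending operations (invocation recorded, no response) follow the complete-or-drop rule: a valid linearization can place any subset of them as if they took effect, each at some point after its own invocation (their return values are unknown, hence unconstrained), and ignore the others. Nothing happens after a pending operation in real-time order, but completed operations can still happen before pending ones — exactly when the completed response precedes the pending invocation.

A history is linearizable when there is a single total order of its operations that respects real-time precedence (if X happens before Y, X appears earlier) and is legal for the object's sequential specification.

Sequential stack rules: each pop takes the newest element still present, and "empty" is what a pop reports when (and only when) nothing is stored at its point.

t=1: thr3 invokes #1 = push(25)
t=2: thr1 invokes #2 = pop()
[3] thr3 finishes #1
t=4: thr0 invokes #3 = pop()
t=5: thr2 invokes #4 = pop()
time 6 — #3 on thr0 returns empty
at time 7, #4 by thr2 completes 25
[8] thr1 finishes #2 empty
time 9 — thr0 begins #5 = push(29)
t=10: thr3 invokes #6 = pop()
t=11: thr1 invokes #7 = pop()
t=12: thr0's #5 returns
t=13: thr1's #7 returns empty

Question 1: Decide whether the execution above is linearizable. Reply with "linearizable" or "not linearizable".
linearizable

one valid linearization: #1, #4, #2, #3, #5, #6, #7
step 1: #1 push(25) — stack <25>
step 2: #4 pop() → 25 — stack <>
step 3: #2 pop() → empty — stack <>
step 4: #3 pop() → empty — stack <>
step 5: #5 push(29) — stack <29>
step 6: #6 pop() (pending, included) — stack <>
step 7: #7 pop() → empty — stack <>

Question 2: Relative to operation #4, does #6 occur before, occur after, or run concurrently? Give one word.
after

#6 spans [10,…), #4 spans [5,7]
resp(#4)=7 < inv(#6)=10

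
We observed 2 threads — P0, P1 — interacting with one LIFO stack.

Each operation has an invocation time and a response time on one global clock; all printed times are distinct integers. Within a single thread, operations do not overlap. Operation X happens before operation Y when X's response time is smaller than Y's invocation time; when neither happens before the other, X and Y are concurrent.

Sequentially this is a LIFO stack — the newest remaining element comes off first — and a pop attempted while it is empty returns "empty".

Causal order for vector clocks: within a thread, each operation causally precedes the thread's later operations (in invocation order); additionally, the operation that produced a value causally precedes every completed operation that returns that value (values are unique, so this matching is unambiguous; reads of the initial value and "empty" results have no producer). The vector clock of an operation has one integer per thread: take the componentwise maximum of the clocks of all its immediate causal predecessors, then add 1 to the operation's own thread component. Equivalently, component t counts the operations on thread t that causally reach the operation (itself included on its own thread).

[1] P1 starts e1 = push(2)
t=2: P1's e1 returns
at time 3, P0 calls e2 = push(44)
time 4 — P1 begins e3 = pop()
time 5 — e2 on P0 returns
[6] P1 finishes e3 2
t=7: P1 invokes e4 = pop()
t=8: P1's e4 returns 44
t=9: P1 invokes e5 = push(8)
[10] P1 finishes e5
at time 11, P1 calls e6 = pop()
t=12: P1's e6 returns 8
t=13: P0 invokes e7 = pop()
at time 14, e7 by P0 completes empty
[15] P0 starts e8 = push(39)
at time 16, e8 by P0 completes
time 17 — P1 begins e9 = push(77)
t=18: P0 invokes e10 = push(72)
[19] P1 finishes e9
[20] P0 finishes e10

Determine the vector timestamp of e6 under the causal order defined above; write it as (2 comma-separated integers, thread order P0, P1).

e1, invoked 1, has no incoming edges; only P1's bump applies → (0, 1)
e2, invoked 3, has no incoming edges; only P0's bump applies → (1, 0)
e3 (invocation 4): componentwise max over VC(e1)=(0, 1), +1 at P1, giving (0, 2)
e7 (invocation 13): componentwise max over VC(e2)=(1, 0), +1 at P0, giving (2, 0)
e8 (invocation 15): componentwise max over VC(e7)=(2, 0), +1 at P0, giving (3, 0)
e4 (invocation 7): componentwise max over VC(e2)=(1, 0), VC(e3)=(0, 2), +1 at P1, giving (1, 3)
e10 (invocation 18): componentwise max over VC(e8)=(3, 0), +1 at P0, giving (4, 0)
e5 (invocation 9): componentwise max over VC(e4)=(1, 3), +1 at P1, giving (1, 4)
e6 (invocation 11): componentwise max over VC(e5)=(1, 4), +1 at P1, giving (1, 5)
e9 (invocation 17): componentwise max over VC(e6)=(1, 5), +1 at P1, giving (1, 6)
target: VC(e6) = (1, 5)

(1, 5)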